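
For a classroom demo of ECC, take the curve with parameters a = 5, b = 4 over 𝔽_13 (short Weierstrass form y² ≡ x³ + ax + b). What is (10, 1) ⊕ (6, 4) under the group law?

(10, 1) + (6, 4). λ = (4 - 1)/(6 - 10) ≡ 3/9 mod 13. 9⁻¹ ≡ 3 (mod 13), so λ ≡ 9.
  x = λ² - 10 - 6 = 81 - 16 ≡ 0; y = λ·(10 - 0) - 1 ≡ 11. → (0, 11)

(0, 11)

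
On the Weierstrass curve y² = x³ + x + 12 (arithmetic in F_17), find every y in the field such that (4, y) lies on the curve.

x³ + 1x + 12 = 80 ≡ 12 (mod 17).
12 is a non-residue mod 17; no y exists.

none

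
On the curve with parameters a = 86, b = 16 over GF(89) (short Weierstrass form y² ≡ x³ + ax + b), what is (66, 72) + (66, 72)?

tangent at (66, 72): λ = (3·66² + 86)/(2·72) ≡ 71/55. 55⁻¹ ≡ 34 (mod 89) since 55·34 = 1870 ≡ 1, so λ ≡ 71·34 ≡ 11.
  x = λ² - 66 - 66 = 121 - 132 ≡ 78; y = λ·(66 - 78) - 72 ≡ 63. → (78, 63)

(78, 63)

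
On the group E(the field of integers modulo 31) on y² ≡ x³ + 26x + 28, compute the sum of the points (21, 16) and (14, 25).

(16, 13)

(21, 16) + (14, 25). λ = (25 - 16)/(14 - 21) ≡ 9/24 mod 31. 24⁻¹ ≡ 22 (mod 31), so λ ≡ 12.
  x = λ² - 21 - 14 = 144 - 35 ≡ 16; y = λ·(21 - 16) - 16 ≡ 13. → (16, 13)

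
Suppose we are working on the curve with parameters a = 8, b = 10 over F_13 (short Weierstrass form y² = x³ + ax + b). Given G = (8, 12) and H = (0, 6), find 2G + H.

O

First 2G:
Repeated addition: build up to 2G.
2G: tangent at (8, 12): λ = (3·8² + 8)/(2·12) ≡ 5/11. 11⁻¹ ≡ 6 (mod 13) since 11·6 = 66 ≡ 1, so λ ≡ 5·6 ≡ 4.
  x = λ² - 8 - 8 = 16 - 16 ≡ 0; y = λ·(8 - 0) - 12 ≡ 7. → (0, 7)
2G = (0, 7).
Finally 2G + H:
(0, 7) + (0, 6): same x and y₁ ≡ -y₂, so the sum is O.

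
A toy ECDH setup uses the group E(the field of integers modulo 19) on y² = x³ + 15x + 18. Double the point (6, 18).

tangent at (6, 18): λ = (3·6² + 15)/(2·18) ≡ 9/17. 17⁻¹ ≡ 9 (mod 19), so λ ≡ 9·9 ≡ 5.
  x = λ² - 6 - 6 = 25 - 12 ≡ 13; y = λ·(6 - 13) - 18 ≡ 4. → (13, 4)

(13, 4)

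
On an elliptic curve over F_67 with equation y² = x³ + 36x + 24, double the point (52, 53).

(23, 17)

tangent at (52, 53): λ = (3·52² + 36)/(2·53) ≡ 41/39. 39⁻¹ ≡ 55 (mod 67), so λ ≡ 41·55 ≡ 44.
  x = λ² - 52 - 52 = 1936 - 104 ≡ 23; y = λ·(52 - 23) - 53 ≡ 17. → (23, 17)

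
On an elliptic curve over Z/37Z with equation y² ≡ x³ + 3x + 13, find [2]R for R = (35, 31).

(31, 1)

tangent at (35, 31): λ = (3·35² + 3)/(2·31) ≡ 15/25. 25⁻¹ ≡ 3 (mod 37), so λ ≡ 15·3 ≡ 8.
  x = λ² - 35 - 35 = 64 - 70 ≡ 31; y = λ·(35 - 31) - 31 ≡ 1. → (31, 1)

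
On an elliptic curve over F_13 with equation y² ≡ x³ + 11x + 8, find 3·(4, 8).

Write P = (4, 8).
Repeated addition: build up to 3P.
2P: tangent at (4, 8): λ = (3·4² + 11)/(2·8) ≡ 7/3. 3⁻¹ ≡ 9 (mod 13), so λ ≡ 7·9 ≡ 11.
  x = λ² - 4 - 4 = 121 - 8 ≡ 9; y = λ·(4 - 9) - 8 ≡ 2. → (9, 2)
3P: (9, 2) + (4, 8). λ = (8 - 2)/(4 - 9) ≡ 6/8 mod 13. 8⁻¹ ≡ 5 (mod 13), so λ ≡ 4.
  x = λ² - 9 - 4 = 16 - 13 ≡ 3; y = λ·(9 - 3) - 2 ≡ 9. → (3, 9)

(3, 9)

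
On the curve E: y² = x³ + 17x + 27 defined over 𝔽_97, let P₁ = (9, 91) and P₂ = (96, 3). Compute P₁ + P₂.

(9, 91) + (96, 3). λ = (3 - 91)/(96 - 9) ≡ 9/87 mod 97. 87⁻¹ ≡ 29 (mod 97), so λ ≡ 67.
  x = λ² - 9 - 96 = 4489 - 105 ≡ 19; y = λ·(9 - 19) - 91 ≡ 15. → (19, 15)

(19, 15)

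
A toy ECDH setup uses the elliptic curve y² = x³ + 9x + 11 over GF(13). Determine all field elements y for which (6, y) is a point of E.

none

x³ + 9x + 11 = 281 ≡ 8 (mod 13).
8 is a non-residue mod 13; no y exists.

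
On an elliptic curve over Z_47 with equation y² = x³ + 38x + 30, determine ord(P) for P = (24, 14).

5

2P: tangent at (24, 14): λ = (3·24² + 38)/(2·14) ≡ 27/28. 28⁻¹ ≡ 42 (mod 47), so λ ≡ 27·42 ≡ 6.
  x = λ² - 24 - 24 = 36 - 48 ≡ 35; y = λ·(24 - 35) - 14 ≡ 14. → (35, 14)
3P: (35, 14) + (24, 14). λ = (14 - 14)/(24 - 35) ≡ 0/36 mod 47. 36⁻¹ ≡ 17 (mod 47), so λ ≡ 0.
  x = λ² - 35 - 24 = 0 - 59 ≡ 35; y = λ·(35 - 35) - 14 ≡ 33. → (35, 33)
4P: (35, 33) + (24, 14). λ = (14 - 33)/(24 - 35) ≡ 28/36 mod 47. 36⁻¹ ≡ 17 (mod 47), so λ ≡ 6.
  x = λ² - 35 - 24 = 36 - 59 ≡ 24; y = λ·(35 - 24) - 33 ≡ 33. → (24, 33)
5P: (24, 33) + (24, 14): same x and y₁ ≡ -y₂, so the sum is ∞.
5P = ∞, so the order is 5.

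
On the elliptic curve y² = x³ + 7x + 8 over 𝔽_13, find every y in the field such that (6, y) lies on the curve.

x³ + 7x + 8 = 266 ≡ 6 (mod 13).
6 is a non-residue mod 13; no y exists.

none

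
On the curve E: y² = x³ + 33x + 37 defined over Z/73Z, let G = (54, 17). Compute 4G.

Double-and-add on 4 = (100)₂. Start with G = (54, 17) for the leading 1-bit.
double: tangent at (54, 17): λ = (3·54² + 33)/(2·17) ≡ 21/34. 34⁻¹ ≡ 58 (mod 73), so λ ≡ 21·58 ≡ 50.
  x = λ² - 54 - 54 = 2500 - 108 ≡ 56; y = λ·(54 - 56) - 17 ≡ 29. → (56, 29)
double: tangent at (56, 29): λ = (3·56² + 33)/(2·29) ≡ 24/58. 58⁻¹ ≡ 34 (mod 73) since 58·34 = 1972 ≡ 1, so λ ≡ 24·34 ≡ 13.
  x = λ² - 56 - 56 = 169 - 112 ≡ 57; y = λ·(56 - 57) - 29 ≡ 31. → (57, 31)

(57, 31)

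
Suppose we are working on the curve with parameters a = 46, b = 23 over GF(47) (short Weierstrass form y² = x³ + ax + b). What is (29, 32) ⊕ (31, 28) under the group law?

(29, 32) + (31, 28). λ = (28 - 32)/(31 - 29) ≡ 43/2 mod 47. 2⁻¹ ≡ 24 (mod 47), so λ ≡ 45.
  x = λ² - 29 - 31 = 2025 - 60 ≡ 38; y = λ·(29 - 38) - 32 ≡ 33. → (38, 33)

(38, 33)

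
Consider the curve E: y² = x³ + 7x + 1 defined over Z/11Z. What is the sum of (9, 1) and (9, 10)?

The two points share x = 9 and their y-coordinates satisfy 1 + 10 ≡ 0 (mod 11), so they are inverses. Their sum is the point at infinity.

O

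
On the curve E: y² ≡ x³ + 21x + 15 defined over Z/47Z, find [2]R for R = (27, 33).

tangent at (27, 33): λ = (3·27² + 21)/(2·33) ≡ 46/19. 19⁻¹ ≡ 5 (mod 47) since 19·5 = 95 ≡ 1, so λ ≡ 46·5 ≡ 42.
  x = λ² - 27 - 27 = 1764 - 54 ≡ 18; y = λ·(27 - 18) - 33 ≡ 16. → (18, 16)

(18, 16)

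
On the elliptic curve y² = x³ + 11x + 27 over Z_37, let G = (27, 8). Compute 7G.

(7, 15)

Double-and-add on 7 = (111)₂. Start with G = (27, 8) for the leading 1-bit.
double: tangent at (27, 8): λ = (3·27² + 11)/(2·8) ≡ 15/16. 16⁻¹ ≡ 7 (mod 37) since 16·7 = 112 ≡ 1, so λ ≡ 15·7 ≡ 31.
  x = λ² - 27 - 27 = 961 - 54 ≡ 19; y = λ·(27 - 19) - 8 ≡ 18. → (19, 18)
add G: (19, 18) + (27, 8). λ = (8 - 18)/(27 - 19) ≡ 27/8 mod 37. 8⁻¹ ≡ 14 (mod 37), so λ ≡ 8.
  x = λ² - 19 - 27 = 64 - 46 ≡ 18; y = λ·(19 - 18) - 18 ≡ 27. → (18, 27)
double: tangent at (18, 27): λ = (3·18² + 11)/(2·27) ≡ 21/17. 17⁻¹ ≡ 24 (mod 37), so λ ≡ 21·24 ≡ 23.
  x = λ² - 18 - 18 = 529 - 36 ≡ 12; y = λ·(18 - 12) - 27 ≡ 0. → (12, 0)
add G: (12, 0) + (27, 8). λ = (8 - 0)/(27 - 12) ≡ 8/15 mod 37. 15⁻¹ ≡ 5 (mod 37), so λ ≡ 3.
  x = λ² - 12 - 27 = 9 - 39 ≡ 7; y = λ·(12 - 7) - 0 ≡ 15. → (7, 15)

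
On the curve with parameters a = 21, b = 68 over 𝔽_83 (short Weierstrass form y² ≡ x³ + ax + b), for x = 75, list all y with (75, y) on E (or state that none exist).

none

x³ + 21x + 68 = 423518 ≡ 52 (mod 83).
52 is a non-residue mod 83; no y exists.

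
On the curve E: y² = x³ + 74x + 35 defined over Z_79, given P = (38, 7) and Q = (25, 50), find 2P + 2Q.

First 2P:
Repeated addition: build up to 2P.
2P: tangent at (38, 7): λ = (3·38² + 74)/(2·7) ≡ 61/14. 14⁻¹ ≡ 17 (mod 79) since 14·17 = 238 ≡ 1, so λ ≡ 61·17 ≡ 10.
  x = λ² - 38 - 38 = 100 - 76 ≡ 24; y = λ·(38 - 24) - 7 ≡ 54. → (24, 54)
2P = (24, 54).
Next 2Q:
Repeated addition: build up to 2Q.
2Q: tangent at (25, 50): λ = (3·25² + 74)/(2·50) ≡ 53/21. 21⁻¹ ≡ 64 (mod 79), so λ ≡ 53·64 ≡ 74.
  x = λ² - 25 - 25 = 5476 - 50 ≡ 54; y = λ·(25 - 54) - 50 ≡ 16. → (54, 16)
2Q = (54, 16).
Finally 2P + 2Q:
(24, 54) + (54, 16). λ = (16 - 54)/(54 - 24) ≡ 41/30 mod 79. 30⁻¹ ≡ 29 (mod 79), so λ ≡ 4.
  x = λ² - 24 - 54 = 16 - 78 ≡ 17; y = λ·(24 - 17) - 54 ≡ 53. → (17, 53)

(17, 53)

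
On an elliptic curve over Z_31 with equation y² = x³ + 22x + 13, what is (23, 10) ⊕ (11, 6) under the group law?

(23, 10) + (11, 6). λ = (6 - 10)/(11 - 23) ≡ 27/19 mod 31. 19⁻¹ ≡ 18 (mod 31), so λ ≡ 21.
  x = λ² - 23 - 11 = 441 - 34 ≡ 4; y = λ·(23 - 4) - 10 ≡ 17. → (4, 17)

(4, 17)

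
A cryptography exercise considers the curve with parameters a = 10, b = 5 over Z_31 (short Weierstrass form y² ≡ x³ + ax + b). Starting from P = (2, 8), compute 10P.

(11, 12)

Repeated addition: build up to 10P.
2P: tangent at (2, 8): λ = (3·2² + 10)/(2·8) ≡ 22/16. 16⁻¹ ≡ 2 (mod 31), so λ ≡ 22·2 ≡ 13.
  x = λ² - 2 - 2 = 169 - 4 ≡ 10; y = λ·(2 - 10) - 8 ≡ 12. → (10, 12)
3P: (10, 12) + (2, 8). λ = (8 - 12)/(2 - 10) ≡ 27/23 mod 31. 23⁻¹ ≡ 27 (mod 31) since 23·27 = 621 ≡ 1, so λ ≡ 16.
  x = λ² - 10 - 2 = 256 - 12 ≡ 27; y = λ·(10 - 27) - 12 ≡ 26. → (27, 26)
4P: (27, 26) + (2, 8). λ = (8 - 26)/(2 - 27) ≡ 13/6 mod 31. 6⁻¹ ≡ 26 (mod 31) since 6·26 = 156 ≡ 1, so λ ≡ 28.
  x = λ² - 27 - 2 = 784 - 29 ≡ 11; y = λ·(27 - 11) - 26 ≡ 19. → (11, 19)
5P: (11, 19) + (2, 8). λ = (8 - 19)/(2 - 11) ≡ 20/22 mod 31. 22⁻¹ ≡ 24 (mod 31), so λ ≡ 15.
  x = λ² - 11 - 2 = 225 - 13 ≡ 26; y = λ·(11 - 26) - 19 ≡ 4. → (26, 4)
6P: (26, 4) + (2, 8). λ = (8 - 4)/(2 - 26) ≡ 4/7 mod 31. 7⁻¹ ≡ 9 (mod 31), so λ ≡ 5.
  x = λ² - 26 - 2 = 25 - 28 ≡ 28; y = λ·(26 - 28) - 4 ≡ 17. → (28, 17)
7P: (28, 17) + (2, 8). λ = (8 - 17)/(2 - 28) ≡ 22/5 mod 31. 5⁻¹ ≡ 25 (mod 31) since 5·25 = 125 ≡ 1, so λ ≡ 23.
  x = λ² - 28 - 2 = 529 - 30 ≡ 3; y = λ·(28 - 3) - 17 ≡ 0. → (3, 0)
8P: (3, 0) + (2, 8). λ = (8 - 0)/(2 - 3) ≡ 8/30 mod 31. 30⁻¹ ≡ 30 (mod 31), so λ ≡ 23.
  x = λ² - 3 - 2 = 529 - 5 ≡ 28; y = λ·(3 - 28) - 0 ≡ 14. → (28, 14)
9P: (28, 14) + (2, 8). λ = (8 - 14)/(2 - 28) ≡ 25/5 mod 31. 5⁻¹ ≡ 25 (mod 31), so λ ≡ 5.
  x = λ² - 28 - 2 = 25 - 30 ≡ 26; y = λ·(28 - 26) - 14 ≡ 27. → (26, 27)
10P: (26, 27) + (2, 8). λ = (8 - 27)/(2 - 26) ≡ 12/7 mod 31. 7⁻¹ ≡ 9 (mod 31), so λ ≡ 15.
  x = λ² - 26 - 2 = 225 - 28 ≡ 11; y = λ·(26 - 11) - 27 ≡ 12. → (11, 12)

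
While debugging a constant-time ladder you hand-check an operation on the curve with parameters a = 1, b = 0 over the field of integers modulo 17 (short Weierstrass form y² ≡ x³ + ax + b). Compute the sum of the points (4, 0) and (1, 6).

(4, 0) + (1, 6). λ = (6 - 0)/(1 - 4) ≡ 6/14 mod 17. 14⁻¹ ≡ 11 (mod 17), so λ ≡ 15.
  x = λ² - 4 - 1 = 225 - 5 ≡ 16; y = λ·(4 - 16) - 0 ≡ 7. → (16, 7)

(16, 7)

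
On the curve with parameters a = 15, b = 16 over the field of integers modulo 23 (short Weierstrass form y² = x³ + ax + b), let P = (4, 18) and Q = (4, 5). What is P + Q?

O

The two points share x = 4 and their y-coordinates satisfy 18 + 5 ≡ 0 (mod 23), so they are inverses. Their sum is 𝒪.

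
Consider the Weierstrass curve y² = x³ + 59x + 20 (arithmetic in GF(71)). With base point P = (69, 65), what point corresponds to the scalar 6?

(67, 2)

Double-and-add on 6 = (110)₂. Start with P = (69, 65) for the leading 1-bit.
double: tangent at (69, 65): λ = (3·69² + 59)/(2·65) ≡ 0/59. 59⁻¹ ≡ 65 (mod 71) since 59·65 = 3835 ≡ 1, so λ ≡ 0·65 ≡ 0.
  x = λ² - 69 - 69 = 0 - 138 ≡ 4; y = λ·(69 - 4) - 65 ≡ 6. → (4, 6)
add P: (4, 6) + (69, 65). λ = (65 - 6)/(69 - 4) ≡ 59/65 mod 71. 65⁻¹ ≡ 59 (mod 71), so λ ≡ 2.
  x = λ² - 4 - 69 = 4 - 73 ≡ 2; y = λ·(4 - 2) - 6 ≡ 69. → (2, 69)
double: tangent at (2, 69): λ = (3·2² + 59)/(2·69) ≡ 0/67. 67⁻¹ ≡ 53 (mod 71), so λ ≡ 0·53 ≡ 0.
  x = λ² - 2 - 2 = 0 - 4 ≡ 67; y = λ·(2 - 67) - 69 ≡ 2. → (67, 2)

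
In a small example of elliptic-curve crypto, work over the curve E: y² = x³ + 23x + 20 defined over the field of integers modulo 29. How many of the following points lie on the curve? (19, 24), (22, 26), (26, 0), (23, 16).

1

(19, 24): 24² ≡ 25, rhs ≡ 8 → off.
(22, 26): 26² ≡ 9, rhs ≡ 9 → on.
(26, 0): 0² ≡ 0, rhs ≡ 11 → off.
(23, 16): 16² ≡ 24, rhs ≡ 14 → off.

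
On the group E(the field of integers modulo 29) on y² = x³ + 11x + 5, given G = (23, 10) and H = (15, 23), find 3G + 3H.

(10, 19)

First 3G:
Repeated addition: build up to 3G.
2G: tangent at (23, 10): λ = (3·23² + 11)/(2·10) ≡ 3/20. 20⁻¹ ≡ 16 (mod 29), so λ ≡ 3·16 ≡ 19.
  x = λ² - 23 - 23 = 361 - 46 ≡ 25; y = λ·(23 - 25) - 10 ≡ 10. → (25, 10)
3G: (25, 10) + (23, 10). λ = (10 - 10)/(23 - 25) ≡ 0/27 mod 29. 27⁻¹ ≡ 14 (mod 29), so λ ≡ 0.
  x = λ² - 25 - 23 = 0 - 48 ≡ 10; y = λ·(25 - 10) - 10 ≡ 19. → (10, 19)
3G = (10, 19).
Next 3H:
Repeated addition: build up to 3H.
2H: tangent at (15, 23): λ = (3·15² + 11)/(2·23) ≡ 19/17. 17⁻¹ ≡ 12 (mod 29), so λ ≡ 19·12 ≡ 25.
  x = λ² - 15 - 15 = 625 - 30 ≡ 15; y = λ·(15 - 15) - 23 ≡ 6. → (15, 6)
3H: (15, 6) + (15, 23): same x and y₁ ≡ -y₂, so the sum is 𝒪.
3H = 𝒪.
Finally 3G + 3H:
(10, 19) + 𝒪 = (10, 19) (identity).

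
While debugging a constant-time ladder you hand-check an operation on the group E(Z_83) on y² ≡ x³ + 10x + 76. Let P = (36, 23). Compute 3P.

(49, 40)

Repeated addition: build up to 3P.
2P: tangent at (36, 23): λ = (3·36² + 10)/(2·23) ≡ 80/46. 46⁻¹ ≡ 74 (mod 83), so λ ≡ 80·74 ≡ 27.
  x = λ² - 36 - 36 = 729 - 72 ≡ 76; y = λ·(36 - 76) - 23 ≡ 59. → (76, 59)
3P: (76, 59) + (36, 23). λ = (23 - 59)/(36 - 76) ≡ 47/43 mod 83. 43⁻¹ ≡ 56 (mod 83), so λ ≡ 59.
  x = λ² - 76 - 36 = 3481 - 112 ≡ 49; y = λ·(76 - 49) - 59 ≡ 40. → (49, 40)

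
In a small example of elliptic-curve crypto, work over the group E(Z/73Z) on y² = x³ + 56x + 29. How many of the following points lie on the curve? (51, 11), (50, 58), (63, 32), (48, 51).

(51, 11): 11² ≡ 48, rhs ≡ 48 → on.
(50, 58): 58² ≡ 6, rhs ≡ 6 → on.
(63, 32): 32² ≡ 2, rhs ≡ 2 → on.
(48, 51): 51² ≡ 46, rhs ≡ 13 → off.

3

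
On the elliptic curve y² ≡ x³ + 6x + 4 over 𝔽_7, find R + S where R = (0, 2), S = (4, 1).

(0, 2) + (4, 1). λ = (1 - 2)/(4 - 0) ≡ 6/4 mod 7. 4⁻¹ ≡ 2 (mod 7) since 4·2 = 8 ≡ 1, so λ ≡ 5.
  x = λ² - 0 - 4 = 25 - 4 ≡ 0; y = λ·(0 - 0) - 2 ≡ 5. → (0, 5)

(0, 5)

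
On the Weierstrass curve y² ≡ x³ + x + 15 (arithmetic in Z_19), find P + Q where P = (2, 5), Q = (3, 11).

(2, 5) + (3, 11). λ = (11 - 5)/(3 - 2) ≡ 6/1 mod 19. 1⁻¹ ≡ 1 (mod 19) since 1·1 = 1 ≡ 1, so λ ≡ 6.
  x = λ² - 2 - 3 = 36 - 5 ≡ 12; y = λ·(2 - 12) - 5 ≡ 11. → (12, 11)

(12, 11)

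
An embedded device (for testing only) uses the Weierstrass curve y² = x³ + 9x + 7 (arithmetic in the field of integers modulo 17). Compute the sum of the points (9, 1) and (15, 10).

(9, 1) + (15, 10). λ = (10 - 1)/(15 - 9) ≡ 9/6 mod 17. 6⁻¹ ≡ 3 (mod 17), so λ ≡ 10.
  x = λ² - 9 - 15 = 100 - 24 ≡ 8; y = λ·(9 - 8) - 1 ≡ 9. → (8, 9)

(8, 9)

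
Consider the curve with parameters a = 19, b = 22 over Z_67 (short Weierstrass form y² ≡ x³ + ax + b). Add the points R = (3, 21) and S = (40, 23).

(3, 21) + (40, 23). λ = (23 - 21)/(40 - 3) ≡ 2/37 mod 67. 37⁻¹ ≡ 29 (mod 67) since 37·29 = 1073 ≡ 1, so λ ≡ 58.
  x = λ² - 3 - 40 = 3364 - 43 ≡ 38; y = λ·(3 - 38) - 21 ≡ 26. → (38, 26)

(38, 26)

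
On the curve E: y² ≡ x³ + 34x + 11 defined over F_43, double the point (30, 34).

tangent at (30, 34): λ = (3·30² + 34)/(2·34) ≡ 25/25. 25⁻¹ ≡ 31 (mod 43), so λ ≡ 25·31 ≡ 1.
  x = λ² - 30 - 30 = 1 - 60 ≡ 27; y = λ·(30 - 27) - 34 ≡ 12. → (27, 12)

(27, 12)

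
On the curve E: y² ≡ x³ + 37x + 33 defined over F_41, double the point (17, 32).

tangent at (17, 32): λ = (3·17² + 37)/(2·32) ≡ 2/23. 23⁻¹ ≡ 25 (mod 41), so λ ≡ 2·25 ≡ 9.
  x = λ² - 17 - 17 = 81 - 34 ≡ 6; y = λ·(17 - 6) - 32 ≡ 26. → (6, 26)

(6, 26)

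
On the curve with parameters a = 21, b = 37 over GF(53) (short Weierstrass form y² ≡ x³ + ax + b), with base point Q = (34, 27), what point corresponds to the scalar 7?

(51, 27)

Repeated addition: build up to 7Q.
2Q: tangent at (34, 27): λ = (3·34² + 21)/(2·27) ≡ 44/1. 1⁻¹ ≡ 1 (mod 53), so λ ≡ 44·1 ≡ 44.
  x = λ² - 34 - 34 = 1936 - 68 ≡ 13; y = λ·(34 - 13) - 27 ≡ 49. → (13, 49)
3Q: (13, 49) + (34, 27). λ = (27 - 49)/(34 - 13) ≡ 31/21 mod 53. 21⁻¹ ≡ 48 (mod 53) since 21·48 = 1008 ≡ 1, so λ ≡ 4.
  x = λ² - 13 - 34 = 16 - 47 ≡ 22; y = λ·(13 - 22) - 49 ≡ 21. → (22, 21)
4Q: (22, 21) + (34, 27). λ = (27 - 21)/(34 - 22) ≡ 6/12 mod 53. 12⁻¹ ≡ 31 (mod 53) since 12·31 = 372 ≡ 1, so λ ≡ 27.
  x = λ² - 22 - 34 = 729 - 56 ≡ 37; y = λ·(22 - 37) - 21 ≡ 51. → (37, 51)
5Q: (37, 51) + (34, 27). λ = (27 - 51)/(34 - 37) ≡ 29/50 mod 53. 50⁻¹ ≡ 35 (mod 53), so λ ≡ 8.
  x = λ² - 37 - 34 = 64 - 71 ≡ 46; y = λ·(37 - 46) - 51 ≡ 36. → (46, 36)
6Q: (46, 36) + (34, 27). λ = (27 - 36)/(34 - 46) ≡ 44/41 mod 53. 41⁻¹ ≡ 22 (mod 53) since 41·22 = 902 ≡ 1, so λ ≡ 14.
  x = λ² - 46 - 34 = 196 - 80 ≡ 10; y = λ·(46 - 10) - 36 ≡ 44. → (10, 44)
7Q: (10, 44) + (34, 27). λ = (27 - 44)/(34 - 10) ≡ 36/24 mod 53. 24⁻¹ ≡ 42 (mod 53), so λ ≡ 28.
  x = λ² - 10 - 34 = 784 - 44 ≡ 51; y = λ·(10 - 51) - 44 ≡ 27. → (51, 27)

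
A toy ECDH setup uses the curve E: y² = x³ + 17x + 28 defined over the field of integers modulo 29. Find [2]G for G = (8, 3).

(14, 20)

tangent at (8, 3): λ = (3·8² + 17)/(2·3) ≡ 6/6. 6⁻¹ ≡ 5 (mod 29) since 6·5 = 30 ≡ 1, so λ ≡ 6·5 ≡ 1.
  x = λ² - 8 - 8 = 1 - 16 ≡ 14; y = λ·(8 - 14) - 3 ≡ 20. → (14, 20)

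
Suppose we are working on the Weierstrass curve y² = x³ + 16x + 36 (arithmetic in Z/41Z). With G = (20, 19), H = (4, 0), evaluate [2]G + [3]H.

First 2G:
Repeated addition: build up to 2G.
2G: tangent at (20, 19): λ = (3·20² + 16)/(2·19) ≡ 27/38. 38⁻¹ ≡ 27 (mod 41) since 38·27 = 1026 ≡ 1, so λ ≡ 27·27 ≡ 32.
  x = λ² - 20 - 20 = 1024 - 40 ≡ 0; y = λ·(20 - 0) - 19 ≡ 6. → (0, 6)
2G = (0, 6).
Next 3H:
Repeated addition: build up to 3H.
2H: (4, 0) + (4, 0): same x and y₁ ≡ -y₂, so the sum is the point at infinity.
3H: the point at infinity + (4, 0) = (4, 0) (identity).
3H = (4, 0).
Finally 2G + 3H:
(0, 6) + (4, 0). λ = (0 - 6)/(4 - 0) ≡ 35/4 mod 41. 4⁻¹ ≡ 31 (mod 41), so λ ≡ 19.
  x = λ² - 0 - 4 = 361 - 4 ≡ 29; y = λ·(0 - 29) - 6 ≡ 17. → (29, 17)

(29, 17)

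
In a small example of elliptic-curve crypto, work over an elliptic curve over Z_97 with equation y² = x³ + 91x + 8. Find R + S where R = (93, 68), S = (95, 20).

(0, 28)

(93, 68) + (95, 20). λ = (20 - 68)/(95 - 93) ≡ 49/2 mod 97. 2⁻¹ ≡ 49 (mod 97), so λ ≡ 73.
  x = λ² - 93 - 95 = 5329 - 188 ≡ 0; y = λ·(93 - 0) - 68 ≡ 28. → (0, 28)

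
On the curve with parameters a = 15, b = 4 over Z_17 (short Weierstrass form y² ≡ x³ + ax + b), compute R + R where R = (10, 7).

tangent at (10, 7): λ = (3·10² + 15)/(2·7) ≡ 9/14. 14⁻¹ ≡ 11 (mod 17) since 14·11 = 154 ≡ 1, so λ ≡ 9·11 ≡ 14.
  x = λ² - 10 - 10 = 196 - 20 ≡ 6; y = λ·(10 - 6) - 7 ≡ 15. → (6, 15)

(6, 15)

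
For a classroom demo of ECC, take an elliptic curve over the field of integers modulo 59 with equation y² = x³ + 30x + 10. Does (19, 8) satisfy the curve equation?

yes

y² = 8² ≡ 5; x³ + 30x + 10 = 7439 ≡ 5 (mod 59). 5 = 5.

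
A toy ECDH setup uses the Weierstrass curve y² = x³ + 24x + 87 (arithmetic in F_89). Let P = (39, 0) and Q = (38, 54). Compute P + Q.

(39, 0) + (38, 54). λ = (54 - 0)/(38 - 39) ≡ 54/88 mod 89. 88⁻¹ ≡ 88 (mod 89), so λ ≡ 35.
  x = λ² - 39 - 38 = 1225 - 77 ≡ 80; y = λ·(39 - 80) - 0 ≡ 78. → (80, 78)

(80, 78)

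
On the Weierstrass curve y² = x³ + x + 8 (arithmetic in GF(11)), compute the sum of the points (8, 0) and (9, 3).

(3, 4)

(8, 0) + (9, 3). λ = (3 - 0)/(9 - 8) ≡ 3/1 mod 11. 1⁻¹ ≡ 1 (mod 11) since 1·1 = 1 ≡ 1, so λ ≡ 3.
  x = λ² - 8 - 9 = 9 - 17 ≡ 3; y = λ·(8 - 3) - 0 ≡ 4. → (3, 4)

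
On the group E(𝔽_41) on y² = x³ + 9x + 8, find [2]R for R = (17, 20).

(27, 7)

tangent at (17, 20): λ = (3·17² + 9)/(2·20) ≡ 15/40. 40⁻¹ ≡ 40 (mod 41) since 40·40 = 1600 ≡ 1, so λ ≡ 15·40 ≡ 26.
  x = λ² - 17 - 17 = 676 - 34 ≡ 27; y = λ·(17 - 27) - 20 ≡ 7. → (27, 7)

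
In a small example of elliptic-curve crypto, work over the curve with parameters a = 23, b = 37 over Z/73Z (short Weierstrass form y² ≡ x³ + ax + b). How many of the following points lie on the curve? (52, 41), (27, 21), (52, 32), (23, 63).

(52, 41): 41² ≡ 2, rhs ≡ 2 → on.
(27, 21): 21² ≡ 3, rhs ≡ 47 → off.
(52, 32): 32² ≡ 2, rhs ≡ 2 → on.
(23, 63): 63² ≡ 27, rhs ≡ 31 → off.

2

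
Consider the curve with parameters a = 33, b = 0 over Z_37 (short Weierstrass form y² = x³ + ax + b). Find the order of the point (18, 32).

6

2P: tangent at (18, 32): λ = (3·18² + 33)/(2·32) ≡ 6/27. 27⁻¹ ≡ 11 (mod 37) since 27·11 = 297 ≡ 1, so λ ≡ 6·11 ≡ 29.
  x = λ² - 18 - 18 = 841 - 36 ≡ 28; y = λ·(18 - 28) - 32 ≡ 11. → (28, 11)
3P: (28, 11) + (18, 32). λ = (32 - 11)/(18 - 28) ≡ 21/27 mod 37. 27⁻¹ ≡ 11 (mod 37), so λ ≡ 9.
  x = λ² - 28 - 18 = 81 - 46 ≡ 35; y = λ·(28 - 35) - 11 ≡ 0. → (35, 0)
4P: (35, 0) + (18, 32). λ = (32 - 0)/(18 - 35) ≡ 32/20 mod 37. 20⁻¹ ≡ 13 (mod 37), so λ ≡ 9.
  x = λ² - 35 - 18 = 81 - 53 ≡ 28; y = λ·(35 - 28) - 0 ≡ 26. → (28, 26)
5P: (28, 26) + (18, 32). λ = (32 - 26)/(18 - 28) ≡ 6/27 mod 37. 27⁻¹ ≡ 11 (mod 37), so λ ≡ 29.
  x = λ² - 28 - 18 = 841 - 46 ≡ 18; y = λ·(28 - 18) - 26 ≡ 5. → (18, 5)
6P: (18, 5) + (18, 32): same x and y₁ ≡ -y₂, so the sum is O.
6P = O, so the order is 6.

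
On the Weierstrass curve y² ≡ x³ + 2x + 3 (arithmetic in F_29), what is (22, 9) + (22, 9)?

tangent at (22, 9): λ = (3·22² + 2)/(2·9) ≡ 4/18. 18⁻¹ ≡ 21 (mod 29), so λ ≡ 4·21 ≡ 26.
  x = λ² - 22 - 22 = 676 - 44 ≡ 23; y = λ·(22 - 23) - 9 ≡ 23. → (23, 23)

(23, 23)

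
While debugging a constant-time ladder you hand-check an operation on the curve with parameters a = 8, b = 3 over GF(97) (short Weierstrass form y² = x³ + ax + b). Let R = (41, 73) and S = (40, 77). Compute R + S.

(41, 73) + (40, 77). λ = (77 - 73)/(40 - 41) ≡ 4/96 mod 97. 96⁻¹ ≡ 96 (mod 97) since 96·96 = 9216 ≡ 1, so λ ≡ 93.
  x = λ² - 41 - 40 = 8649 - 81 ≡ 32; y = λ·(41 - 32) - 73 ≡ 85. → (32, 85)

(32, 85)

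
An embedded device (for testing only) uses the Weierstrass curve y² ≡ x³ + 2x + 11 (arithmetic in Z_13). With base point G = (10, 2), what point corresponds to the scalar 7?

(2, 7)

Repeated addition: build up to 7G.
2G: tangent at (10, 2): λ = (3·10² + 2)/(2·2) ≡ 3/4. 4⁻¹ ≡ 10 (mod 13), so λ ≡ 3·10 ≡ 4.
  x = λ² - 10 - 10 = 16 - 20 ≡ 9; y = λ·(10 - 9) - 2 ≡ 2. → (9, 2)
3G: (9, 2) + (10, 2). λ = (2 - 2)/(10 - 9) ≡ 0/1 mod 13. 1⁻¹ ≡ 1 (mod 13) since 1·1 = 1 ≡ 1, so λ ≡ 0.
  x = λ² - 9 - 10 = 0 - 19 ≡ 7; y = λ·(9 - 7) - 2 ≡ 11. → (7, 11)
4G: (7, 11) + (10, 2). λ = (2 - 11)/(10 - 7) ≡ 4/3 mod 13. 3⁻¹ ≡ 9 (mod 13) since 3·9 = 27 ≡ 1, so λ ≡ 10.
  x = λ² - 7 - 10 = 100 - 17 ≡ 5; y = λ·(7 - 5) - 11 ≡ 9. → (5, 9)
5G: (5, 9) + (10, 2). λ = (2 - 9)/(10 - 5) ≡ 6/5 mod 13. 5⁻¹ ≡ 8 (mod 13) since 5·8 = 40 ≡ 1, so λ ≡ 9.
  x = λ² - 5 - 10 = 81 - 15 ≡ 1; y = λ·(5 - 1) - 9 ≡ 1. → (1, 1)
6G: (1, 1) + (10, 2). λ = (2 - 1)/(10 - 1) ≡ 1/9 mod 13. 9⁻¹ ≡ 3 (mod 13) since 9·3 = 27 ≡ 1, so λ ≡ 3.
  x = λ² - 1 - 10 = 9 - 11 ≡ 11; y = λ·(1 - 11) - 1 ≡ 8. → (11, 8)
7G: (11, 8) + (10, 2). λ = (2 - 8)/(10 - 11) ≡ 7/12 mod 13. 12⁻¹ ≡ 12 (mod 13), so λ ≡ 6.
  x = λ² - 11 - 10 = 36 - 21 ≡ 2; y = λ·(11 - 2) - 8 ≡ 7. → (2, 7)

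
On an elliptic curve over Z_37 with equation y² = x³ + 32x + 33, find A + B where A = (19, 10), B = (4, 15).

(10, 24)

(19, 10) + (4, 15). λ = (15 - 10)/(4 - 19) ≡ 5/22 mod 37. 22⁻¹ ≡ 32 (mod 37) since 22·32 = 704 ≡ 1, so λ ≡ 12.
  x = λ² - 19 - 4 = 144 - 23 ≡ 10; y = λ·(19 - 10) - 10 ≡ 24. → (10, 24)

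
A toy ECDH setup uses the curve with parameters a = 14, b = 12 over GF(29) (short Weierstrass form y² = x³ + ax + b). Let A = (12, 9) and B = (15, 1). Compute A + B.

(22, 8)

(12, 9) + (15, 1). λ = (1 - 9)/(15 - 12) ≡ 21/3 mod 29. 3⁻¹ ≡ 10 (mod 29), so λ ≡ 7.
  x = λ² - 12 - 15 = 49 - 27 ≡ 22; y = λ·(12 - 22) - 9 ≡ 8. → (22, 8)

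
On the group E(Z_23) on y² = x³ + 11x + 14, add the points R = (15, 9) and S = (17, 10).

(15, 9) + (17, 10). λ = (10 - 9)/(17 - 15) ≡ 1/2 mod 23. 2⁻¹ ≡ 12 (mod 23) since 2·12 = 24 ≡ 1, so λ ≡ 12.
  x = λ² - 15 - 17 = 144 - 32 ≡ 20; y = λ·(15 - 20) - 9 ≡ 0. → (20, 0)

(20, 0)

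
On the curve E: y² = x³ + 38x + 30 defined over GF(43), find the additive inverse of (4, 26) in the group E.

(4, 17)

-(4, 26) = (4, -26 mod 43) = (4, 17).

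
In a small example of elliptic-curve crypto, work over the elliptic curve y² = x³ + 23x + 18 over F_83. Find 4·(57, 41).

(33, 32)

Write Q = (57, 41).
Double-and-add on 4 = (100)₂. Start with Q = (57, 41) for the leading 1-bit.
double: tangent at (57, 41): λ = (3·57² + 23)/(2·41) ≡ 59/82. 82⁻¹ ≡ 82 (mod 83), so λ ≡ 59·82 ≡ 24.
  x = λ² - 57 - 57 = 576 - 114 ≡ 47; y = λ·(57 - 47) - 41 ≡ 33. → (47, 33)
double: tangent at (47, 33): λ = (3·47² + 23)/(2·33) ≡ 10/66. 66⁻¹ ≡ 39 (mod 83) since 66·39 = 2574 ≡ 1, so λ ≡ 10·39 ≡ 58.
  x = λ² - 47 - 47 = 3364 - 94 ≡ 33; y = λ·(47 - 33) - 33 ≡ 32. → (33, 32)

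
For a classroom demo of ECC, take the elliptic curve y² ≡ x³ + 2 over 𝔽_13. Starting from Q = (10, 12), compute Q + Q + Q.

Repeated addition: build up to 3Q.
2Q: tangent at (10, 12): λ = (3·10² + 0)/(2·12) ≡ 1/11. 11⁻¹ ≡ 6 (mod 13) since 11·6 = 66 ≡ 1, so λ ≡ 1·6 ≡ 6.
  x = λ² - 10 - 10 = 36 - 20 ≡ 3; y = λ·(10 - 3) - 12 ≡ 4. → (3, 4)
3Q: (3, 4) + (10, 12). λ = (12 - 4)/(10 - 3) ≡ 8/7 mod 13. 7⁻¹ ≡ 2 (mod 13) since 7·2 = 14 ≡ 1, so λ ≡ 3.
  x = λ² - 3 - 10 = 9 - 13 ≡ 9; y = λ·(3 - 9) - 4 ≡ 4. → (9, 4)

(9, 4)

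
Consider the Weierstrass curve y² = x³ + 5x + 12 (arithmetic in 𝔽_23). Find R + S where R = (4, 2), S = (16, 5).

(16, 18)

(4, 2) + (16, 5). λ = (5 - 2)/(16 - 4) ≡ 3/12 mod 23. 12⁻¹ ≡ 2 (mod 23) since 12·2 = 24 ≡ 1, so λ ≡ 6.
  x = λ² - 4 - 16 = 36 - 20 ≡ 16; y = λ·(4 - 16) - 2 ≡ 18. → (16, 18)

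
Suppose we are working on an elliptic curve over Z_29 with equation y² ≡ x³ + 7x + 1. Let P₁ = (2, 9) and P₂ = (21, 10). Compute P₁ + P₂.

(2, 9) + (21, 10). λ = (10 - 9)/(21 - 2) ≡ 1/19 mod 29. 19⁻¹ ≡ 26 (mod 29) since 19·26 = 494 ≡ 1, so λ ≡ 26.
  x = λ² - 2 - 21 = 676 - 23 ≡ 15; y = λ·(2 - 15) - 9 ≡ 1. → (15, 1)

(15, 1)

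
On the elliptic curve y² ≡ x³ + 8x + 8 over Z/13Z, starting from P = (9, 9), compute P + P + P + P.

Double-and-add on 4 = (100)₂. Start with P = (9, 9) for the leading 1-bit.
double: tangent at (9, 9): λ = (3·9² + 8)/(2·9) ≡ 4/5. 5⁻¹ ≡ 8 (mod 13), so λ ≡ 4·8 ≡ 6.
  x = λ² - 9 - 9 = 36 - 18 ≡ 5; y = λ·(9 - 5) - 9 ≡ 2. → (5, 2)
double: tangent at (5, 2): λ = (3·5² + 8)/(2·2) ≡ 5/4. 4⁻¹ ≡ 10 (mod 13), so λ ≡ 5·10 ≡ 11.
  x = λ² - 5 - 5 = 121 - 10 ≡ 7; y = λ·(5 - 7) - 2 ≡ 2. → (7, 2)

(7, 2)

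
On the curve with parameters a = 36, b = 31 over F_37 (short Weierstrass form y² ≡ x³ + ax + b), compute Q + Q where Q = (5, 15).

(27, 22)

tangent at (5, 15): λ = (3·5² + 36)/(2·15) ≡ 0/30. 30⁻¹ ≡ 21 (mod 37) since 30·21 = 630 ≡ 1, so λ ≡ 0·21 ≡ 0.
  x = λ² - 5 - 5 = 0 - 10 ≡ 27; y = λ·(5 - 27) - 15 ≡ 22. → (27, 22)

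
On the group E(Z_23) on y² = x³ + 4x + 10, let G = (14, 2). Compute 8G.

Double-and-add on 8 = (1000)₂. Start with G = (14, 2) for the leading 1-bit.
double: tangent at (14, 2): λ = (3·14² + 4)/(2·2) ≡ 17/4. 4⁻¹ ≡ 6 (mod 23) since 4·6 = 24 ≡ 1, so λ ≡ 17·6 ≡ 10.
  x = λ² - 14 - 14 = 100 - 28 ≡ 3; y = λ·(14 - 3) - 2 ≡ 16. → (3, 16)
double: tangent at (3, 16): λ = (3·3² + 4)/(2·16) ≡ 8/9. 9⁻¹ ≡ 18 (mod 23), so λ ≡ 8·18 ≡ 6.
  x = λ² - 3 - 3 = 36 - 6 ≡ 7; y = λ·(3 - 7) - 16 ≡ 6. → (7, 6)
double: tangent at (7, 6): λ = (3·7² + 4)/(2·6) ≡ 13/12. 12⁻¹ ≡ 2 (mod 23), so λ ≡ 13·2 ≡ 3.
  x = λ² - 7 - 7 = 9 - 14 ≡ 18; y = λ·(7 - 18) - 6 ≡ 7. → (18, 7)

(18, 7)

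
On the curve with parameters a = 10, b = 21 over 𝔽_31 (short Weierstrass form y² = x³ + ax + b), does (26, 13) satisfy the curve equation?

y² = 13² ≡ 14; x³ + 10x + 21 = 17857 ≡ 1 (mod 31). 14 ≠ 1.

no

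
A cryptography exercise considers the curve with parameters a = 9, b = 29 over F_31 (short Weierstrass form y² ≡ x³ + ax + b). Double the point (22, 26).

tangent at (22, 26): λ = (3·22² + 9)/(2·26) ≡ 4/21. 21⁻¹ ≡ 3 (mod 31) since 21·3 = 63 ≡ 1, so λ ≡ 4·3 ≡ 12.
  x = λ² - 22 - 22 = 144 - 44 ≡ 7; y = λ·(22 - 7) - 26 ≡ 30. → (7, 30)

(7, 30)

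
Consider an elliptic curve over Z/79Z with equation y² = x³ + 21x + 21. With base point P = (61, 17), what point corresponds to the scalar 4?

(67, 4)

Repeated addition: build up to 4P.
2P: tangent at (61, 17): λ = (3·61² + 21)/(2·17) ≡ 45/34. 34⁻¹ ≡ 7 (mod 79) since 34·7 = 238 ≡ 1, so λ ≡ 45·7 ≡ 78.
  x = λ² - 61 - 61 = 6084 - 122 ≡ 37; y = λ·(61 - 37) - 17 ≡ 38. → (37, 38)
3P: (37, 38) + (61, 17). λ = (17 - 38)/(61 - 37) ≡ 58/24 mod 79. 24⁻¹ ≡ 56 (mod 79) since 24·56 = 1344 ≡ 1, so λ ≡ 9.
  x = λ² - 37 - 61 = 81 - 98 ≡ 62; y = λ·(37 - 62) - 38 ≡ 53. → (62, 53)
4P: (62, 53) + (61, 17). λ = (17 - 53)/(61 - 62) ≡ 43/78 mod 79. 78⁻¹ ≡ 78 (mod 79) since 78·78 = 6084 ≡ 1, so λ ≡ 36.
  x = λ² - 62 - 61 = 1296 - 123 ≡ 67; y = λ·(62 - 67) - 53 ≡ 4. → (67, 4)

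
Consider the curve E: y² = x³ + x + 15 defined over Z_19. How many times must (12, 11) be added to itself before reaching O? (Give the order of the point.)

7

2P: tangent at (12, 11): λ = (3·12² + 1)/(2·11) ≡ 15/3. 3⁻¹ ≡ 13 (mod 19) since 3·13 = 39 ≡ 1, so λ ≡ 15·13 ≡ 5.
  x = λ² - 12 - 12 = 25 - 24 ≡ 1; y = λ·(12 - 1) - 11 ≡ 6. → (1, 6)
3P: (1, 6) + (12, 11). λ = (11 - 6)/(12 - 1) ≡ 5/11 mod 19. 11⁻¹ ≡ 7 (mod 19), so λ ≡ 16.
  x = λ² - 1 - 12 = 256 - 13 ≡ 15; y = λ·(1 - 15) - 6 ≡ 17. → (15, 17)
4P: (15, 17) + (12, 11). λ = (11 - 17)/(12 - 15) ≡ 13/16 mod 19. 16⁻¹ ≡ 6 (mod 19) since 16·6 = 96 ≡ 1, so λ ≡ 2.
  x = λ² - 15 - 12 = 4 - 27 ≡ 15; y = λ·(15 - 15) - 17 ≡ 2. → (15, 2)
5P: (15, 2) + (12, 11). λ = (11 - 2)/(12 - 15) ≡ 9/16 mod 19. 16⁻¹ ≡ 6 (mod 19), so λ ≡ 16.
  x = λ² - 15 - 12 = 256 - 27 ≡ 1; y = λ·(15 - 1) - 2 ≡ 13. → (1, 13)
6P: (1, 13) + (12, 11). λ = (11 - 13)/(12 - 1) ≡ 17/11 mod 19. 11⁻¹ ≡ 7 (mod 19), so λ ≡ 5.
  x = λ² - 1 - 12 = 25 - 13 ≡ 12; y = λ·(1 - 12) - 13 ≡ 8. → (12, 8)
7P: (12, 8) + (12, 11): same x and y₁ ≡ -y₂, so the sum is O.
7P = O, so the order is 7.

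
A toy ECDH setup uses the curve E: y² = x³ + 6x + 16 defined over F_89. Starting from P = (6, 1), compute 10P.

Double-and-add on 10 = (1010)₂. Start with P = (6, 1) for the leading 1-bit.
double: tangent at (6, 1): λ = (3·6² + 6)/(2·1) ≡ 25/2. 2⁻¹ ≡ 45 (mod 89), so λ ≡ 25·45 ≡ 57.
  x = λ² - 6 - 6 = 3249 - 12 ≡ 33; y = λ·(6 - 33) - 1 ≡ 62. → (33, 62)
double: tangent at (33, 62): λ = (3·33² + 6)/(2·62) ≡ 69/35. 35⁻¹ ≡ 28 (mod 89) since 35·28 = 980 ≡ 1, so λ ≡ 69·28 ≡ 63.
  x = λ² - 33 - 33 = 3969 - 66 ≡ 76; y = λ·(33 - 76) - 62 ≡ 77. → (76, 77)
add P: (76, 77) + (6, 1). λ = (1 - 77)/(6 - 76) ≡ 13/19 mod 89. 19⁻¹ ≡ 75 (mod 89), so λ ≡ 85.
  x = λ² - 76 - 6 = 7225 - 82 ≡ 23; y = λ·(76 - 23) - 77 ≡ 67. → (23, 67)
double: tangent at (23, 67): λ = (3·23² + 6)/(2·67) ≡ 80/45. 45⁻¹ ≡ 2 (mod 89), so λ ≡ 80·2 ≡ 71.
  x = λ² - 23 - 23 = 5041 - 46 ≡ 11; y = λ·(23 - 11) - 67 ≡ 73. → (11, 73)

(11, 73)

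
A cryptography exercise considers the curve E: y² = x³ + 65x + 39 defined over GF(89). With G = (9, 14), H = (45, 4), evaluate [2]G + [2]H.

First 2G:
Repeated addition: build up to 2G.
2G: tangent at (9, 14): λ = (3·9² + 65)/(2·14) ≡ 41/28. 28⁻¹ ≡ 35 (mod 89) since 28·35 = 980 ≡ 1, so λ ≡ 41·35 ≡ 11.
  x = λ² - 9 - 9 = 121 - 18 ≡ 14; y = λ·(9 - 14) - 14 ≡ 20. → (14, 20)
2G = (14, 20).
Next 2H:
Repeated addition: build up to 2H.
2H: tangent at (45, 4): λ = (3·45² + 65)/(2·4) ≡ 88/8. 8⁻¹ ≡ 78 (mod 89), so λ ≡ 88·78 ≡ 11.
  x = λ² - 45 - 45 = 121 - 90 ≡ 31; y = λ·(45 - 31) - 4 ≡ 61. → (31, 61)
2H = (31, 61).
Finally 2G + 2H:
(14, 20) + (31, 61). λ = (61 - 20)/(31 - 14) ≡ 41/17 mod 89. 17⁻¹ ≡ 21 (mod 89), so λ ≡ 60.
  x = λ² - 14 - 31 = 3600 - 45 ≡ 84; y = λ·(14 - 84) - 20 ≡ 52. → (84, 52)

(84, 52)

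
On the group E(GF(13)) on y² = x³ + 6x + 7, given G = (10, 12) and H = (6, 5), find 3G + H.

First 3G:
Repeated addition: build up to 3G.
2G: tangent at (10, 12): λ = (3·10² + 6)/(2·12) ≡ 7/11. 11⁻¹ ≡ 6 (mod 13), so λ ≡ 7·6 ≡ 3.
  x = λ² - 10 - 10 = 9 - 20 ≡ 2; y = λ·(10 - 2) - 12 ≡ 12. → (2, 12)
3G: (2, 12) + (10, 12). λ = (12 - 12)/(10 - 2) ≡ 0/8 mod 13. 8⁻¹ ≡ 5 (mod 13), so λ ≡ 0.
  x = λ² - 2 - 10 = 0 - 12 ≡ 1; y = λ·(2 - 1) - 12 ≡ 1. → (1, 1)
3G = (1, 1).
Finally 3G + H:
(1, 1) + (6, 5). λ = (5 - 1)/(6 - 1) ≡ 4/5 mod 13. 5⁻¹ ≡ 8 (mod 13) since 5·8 = 40 ≡ 1, so λ ≡ 6.
  x = λ² - 1 - 6 = 36 - 7 ≡ 3; y = λ·(1 - 3) - 1 ≡ 0. → (3, 0)

(3, 0)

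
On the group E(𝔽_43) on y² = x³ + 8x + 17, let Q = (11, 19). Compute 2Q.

tangent at (11, 19): λ = (3·11² + 8)/(2·19) ≡ 27/38. 38⁻¹ ≡ 17 (mod 43), so λ ≡ 27·17 ≡ 29.
  x = λ² - 11 - 11 = 841 - 22 ≡ 2; y = λ·(11 - 2) - 19 ≡ 27. → (2, 27)

(2, 27)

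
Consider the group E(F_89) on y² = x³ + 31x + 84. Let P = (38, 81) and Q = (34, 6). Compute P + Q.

(7, 33)

(38, 81) + (34, 6). λ = (6 - 81)/(34 - 38) ≡ 14/85 mod 89. 85⁻¹ ≡ 22 (mod 89) since 85·22 = 1870 ≡ 1, so λ ≡ 41.
  x = λ² - 38 - 34 = 1681 - 72 ≡ 7; y = λ·(38 - 7) - 81 ≡ 33. → (7, 33)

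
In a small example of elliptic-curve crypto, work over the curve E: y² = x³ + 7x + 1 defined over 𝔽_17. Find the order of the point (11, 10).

2P: tangent at (11, 10): λ = (3·11² + 7)/(2·10) ≡ 13/3. 3⁻¹ ≡ 6 (mod 17), so λ ≡ 13·6 ≡ 10.
  x = λ² - 11 - 11 = 100 - 22 ≡ 10; y = λ·(11 - 10) - 10 ≡ 0. → (10, 0)
3P: (10, 0) + (11, 10). λ = (10 - 0)/(11 - 10) ≡ 10/1 mod 17. 1⁻¹ ≡ 1 (mod 17), so λ ≡ 10.
  x = λ² - 10 - 11 = 100 - 21 ≡ 11; y = λ·(10 - 11) - 0 ≡ 7. → (11, 7)
4P: (11, 7) + (11, 10): same x and y₁ ≡ -y₂, so the sum is the point at infinity.
4P = the point at infinity, so the order is 4.

4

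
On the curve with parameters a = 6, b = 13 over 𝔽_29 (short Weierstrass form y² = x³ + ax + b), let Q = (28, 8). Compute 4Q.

(16, 0)

Double-and-add on 4 = (100)₂. Start with Q = (28, 8) for the leading 1-bit.
double: tangent at (28, 8): λ = (3·28² + 6)/(2·8) ≡ 9/16. 16⁻¹ ≡ 20 (mod 29) since 16·20 = 320 ≡ 1, so λ ≡ 9·20 ≡ 6.
  x = λ² - 28 - 28 = 36 - 56 ≡ 9; y = λ·(28 - 9) - 8 ≡ 19. → (9, 19)
double: tangent at (9, 19): λ = (3·9² + 6)/(2·19) ≡ 17/9. 9⁻¹ ≡ 13 (mod 29) since 9·13 = 117 ≡ 1, so λ ≡ 17·13 ≡ 18.
  x = λ² - 9 - 9 = 324 - 18 ≡ 16; y = λ·(9 - 16) - 19 ≡ 0. → (16, 0)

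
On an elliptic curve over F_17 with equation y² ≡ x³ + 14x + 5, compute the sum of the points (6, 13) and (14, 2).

(6, 13) + (14, 2). λ = (2 - 13)/(14 - 6) ≡ 6/8 mod 17. 8⁻¹ ≡ 15 (mod 17) since 8·15 = 120 ≡ 1, so λ ≡ 5.
  x = λ² - 6 - 14 = 25 - 20 ≡ 5; y = λ·(6 - 5) - 13 ≡ 9. → (5, 9)

(5, 9)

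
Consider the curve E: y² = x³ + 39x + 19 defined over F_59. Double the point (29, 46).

(46, 18)

tangent at (29, 46): λ = (3·29² + 39)/(2·46) ≡ 25/33. 33⁻¹ ≡ 34 (mod 59), so λ ≡ 25·34 ≡ 24.
  x = λ² - 29 - 29 = 576 - 58 ≡ 46; y = λ·(29 - 46) - 46 ≡ 18. → (46, 18)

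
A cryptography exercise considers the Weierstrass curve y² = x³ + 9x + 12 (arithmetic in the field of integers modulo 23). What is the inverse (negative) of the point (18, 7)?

(18, 16)

-(18, 7) = (18, -7 mod 23) = (18, 16).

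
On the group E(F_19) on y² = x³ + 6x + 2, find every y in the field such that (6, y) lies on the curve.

8, 11

x³ + 6x + 2 = 254 ≡ 7 (mod 19).
Square roots of 7 mod 19: 8 and 11 (since 8² = 64 ≡ 7).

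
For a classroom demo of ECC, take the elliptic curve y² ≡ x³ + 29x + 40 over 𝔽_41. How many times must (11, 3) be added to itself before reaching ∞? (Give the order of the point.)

2P: tangent at (11, 3): λ = (3·11² + 29)/(2·3) ≡ 23/6. 6⁻¹ ≡ 7 (mod 41), so λ ≡ 23·7 ≡ 38.
  x = λ² - 11 - 11 = 1444 - 22 ≡ 28; y = λ·(11 - 28) - 3 ≡ 7. → (28, 7)
3P: (28, 7) + (11, 3). λ = (3 - 7)/(11 - 28) ≡ 37/24 mod 41. 24⁻¹ ≡ 12 (mod 41), so λ ≡ 34.
  x = λ² - 28 - 11 = 1156 - 39 ≡ 10; y = λ·(28 - 10) - 7 ≡ 31. → (10, 31)
4P: (10, 31) + (11, 3). λ = (3 - 31)/(11 - 10) ≡ 13/1 mod 41. 1⁻¹ ≡ 1 (mod 41) since 1·1 = 1 ≡ 1, so λ ≡ 13.
  x = λ² - 10 - 11 = 169 - 21 ≡ 25; y = λ·(10 - 25) - 31 ≡ 20. → (25, 20)
5P: (25, 20) + (11, 3). λ = (3 - 20)/(11 - 25) ≡ 24/27 mod 41. 27⁻¹ ≡ 38 (mod 41) since 27·38 = 1026 ≡ 1, so λ ≡ 10.
  x = λ² - 25 - 11 = 100 - 36 ≡ 23; y = λ·(25 - 23) - 20 ≡ 0. → (23, 0)
6P: (23, 0) + (11, 3). λ = (3 - 0)/(11 - 23) ≡ 3/29 mod 41. 29⁻¹ ≡ 17 (mod 41), so λ ≡ 10.
  x = λ² - 23 - 11 = 100 - 34 ≡ 25; y = λ·(23 - 25) - 0 ≡ 21. → (25, 21)
7P: (25, 21) + (11, 3). λ = (3 - 21)/(11 - 25) ≡ 23/27 mod 41. 27⁻¹ ≡ 38 (mod 41), so λ ≡ 13.
  x = λ² - 25 - 11 = 169 - 36 ≡ 10; y = λ·(25 - 10) - 21 ≡ 10. → (10, 10)
8P: (10, 10) + (11, 3). λ = (3 - 10)/(11 - 10) ≡ 34/1 mod 41. 1⁻¹ ≡ 1 (mod 41) since 1·1 = 1 ≡ 1, so λ ≡ 34.
  x = λ² - 10 - 11 = 1156 - 21 ≡ 28; y = λ·(10 - 28) - 10 ≡ 34. → (28, 34)
9P: (28, 34) + (11, 3). λ = (3 - 34)/(11 - 28) ≡ 10/24 mod 41. 24⁻¹ ≡ 12 (mod 41) since 24·12 = 288 ≡ 1, so λ ≡ 38.
  x = λ² - 28 - 11 = 1444 - 39 ≡ 11; y = λ·(28 - 11) - 34 ≡ 38. → (11, 38)
10P: (11, 38) + (11, 3): same x and y₁ ≡ -y₂, so the sum is ∞.
10P = ∞, so the order is 10.

10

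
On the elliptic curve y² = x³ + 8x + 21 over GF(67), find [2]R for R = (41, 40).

tangent at (41, 40): λ = (3·41² + 8)/(2·40) ≡ 26/13. 13⁻¹ ≡ 31 (mod 67) since 13·31 = 403 ≡ 1, so λ ≡ 26·31 ≡ 2.
  x = λ² - 41 - 41 = 4 - 82 ≡ 56; y = λ·(41 - 56) - 40 ≡ 64. → (56, 64)

(56, 64)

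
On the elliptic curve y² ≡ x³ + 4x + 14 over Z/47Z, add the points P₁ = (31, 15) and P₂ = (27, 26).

(23, 10)

(31, 15) + (27, 26). λ = (26 - 15)/(27 - 31) ≡ 11/43 mod 47. 43⁻¹ ≡ 35 (mod 47), so λ ≡ 9.
  x = λ² - 31 - 27 = 81 - 58 ≡ 23; y = λ·(31 - 23) - 15 ≡ 10. → (23, 10)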